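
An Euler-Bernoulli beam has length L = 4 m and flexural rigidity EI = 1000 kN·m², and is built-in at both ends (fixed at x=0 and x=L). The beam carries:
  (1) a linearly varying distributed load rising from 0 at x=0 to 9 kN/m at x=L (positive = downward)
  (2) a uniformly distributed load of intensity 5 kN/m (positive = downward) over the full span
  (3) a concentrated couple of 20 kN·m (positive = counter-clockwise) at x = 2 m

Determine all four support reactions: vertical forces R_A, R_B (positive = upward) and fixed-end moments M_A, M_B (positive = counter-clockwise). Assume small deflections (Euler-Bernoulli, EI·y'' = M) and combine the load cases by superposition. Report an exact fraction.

Load 1 — triangular load w₀=9 kN/m (0→w₀ over full span):
  R_A = 3w₀L/20 = 3·9·4/20 = 27/5 kN
  M_A = w₀L²/30 = 9·4²/30 = 24/5 kN·m
  R_B = 7w₀L/20 = 7·9·4/20 = 63/5 kN
  M_B = -w₀L²/20 = -9·4²/20 = -36/5 kN·m
Load 2 — uniform load w=5 kN/m over full span:
  R_A = wL/2 = 5·4/2 = 10 kN
  M_A = wL²/12 = 5·4²/12 = 20/3 kN·m
  R_B = wL/2 = 5·4/2 = 10 kN
  M_B = -wL²/12 = -5·4²/12 = -20/3 kN·m
Load 3 — applied couple M₀=20 kN·m at a=2 m (b=L-a=2):
  R_A = 6M₀ab/L³ = 6·20·2·2/4³ = 15/2 kN
  M_A = M₀b(2a-b)/L² = 20·2·(2·2-2)/4² = 5 kN·m
  R_B = -6M₀ab/L³ = -6·20·2·2/4³ = -15/2 kN
  M_B = M₀a(2b-a)/L² = 20·2·(2·2-2)/4² = 5 kN·m
Superposition: R_A = 229/10 kN, M_A = 247/15 kN·m, R_B = 151/10 kN, M_B = -133/15 kN·m

R_A = 229/10 kN, M_A = 247/15 kN·m, R_B = 151/10 kN, M_B = -133/15 kN·m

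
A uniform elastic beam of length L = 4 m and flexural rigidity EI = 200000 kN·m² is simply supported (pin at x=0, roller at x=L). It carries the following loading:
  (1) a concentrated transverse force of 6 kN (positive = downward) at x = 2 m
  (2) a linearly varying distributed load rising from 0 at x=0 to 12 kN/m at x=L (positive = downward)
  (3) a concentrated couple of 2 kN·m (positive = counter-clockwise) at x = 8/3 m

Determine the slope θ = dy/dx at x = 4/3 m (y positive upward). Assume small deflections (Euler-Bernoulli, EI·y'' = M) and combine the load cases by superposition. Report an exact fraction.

Load 1 — point force P=6 kN at a=2 m (b=L-a=2):
  θ_1 = -Pb(L²-b²-3x²)/(6LEI)  [x≤a] = -6·2·(4²-2²-3·(4/3)²)/(6·4·200000) = -1/60000 rad
Load 2 — triangular load w₀=12 kN/m (0→w₀ over full span):
  θ_2 = -w₀(7L⁴-30L²x²+15x⁴)/(360LEI) = -12·(7·4⁴-30·4²·(4/3)²+15·(4/3)⁴)/(360·4·200000) = -52/1265625 rad
Load 3 — applied couple M₀=2 kN·m at a=8/3 m (b=L-a=4/3):
  θ_3 = (M₀x²/(2L)+C₁)/EI  [x≤a] with C₁=M₀(3b²-L²)/(6L)=-8/9 = (2·(4/3)²/(2·4)+(-8/9))/200000 = -1/450000 rad
Superposition: θ = Σ θ_i = -2429/40500000 rad ≈ -0.000060 rad

θ(4/3) = -2429/40500000 rad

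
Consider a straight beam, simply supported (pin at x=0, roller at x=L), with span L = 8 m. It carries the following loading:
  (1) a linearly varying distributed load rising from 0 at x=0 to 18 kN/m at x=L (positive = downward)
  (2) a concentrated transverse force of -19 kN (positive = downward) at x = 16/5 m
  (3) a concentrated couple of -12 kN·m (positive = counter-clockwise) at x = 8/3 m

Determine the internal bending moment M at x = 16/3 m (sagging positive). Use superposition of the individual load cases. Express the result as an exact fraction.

Load 1 — triangular load w₀=18 kN/m (0→w₀ over full span):
  M_1 = w₀Lx/6 - w₀x³/(6L) = 18·8·(16/3)/6 - 18·(16/3)³/(6·8) = 640/9 kN·m
Load 2 — point force P=-19 kN at a=16/5 m (b=L-a=24/5):
  M_2 = Pa(L-x)/L  [x>a] = (-19)·(16/5)·(8-(16/3))/8 = -304/15 kN·m
Load 3 — applied couple M₀=-12 kN·m at a=8/3 m (b=L-a=16/3):
  M_3 = M₀x/L - M₀  [x>a] = (-12)·(16/3)/8 - (-12) = 4 kN·m
Superposition: M = Σ M_i = 2468/45 kN·m ≈ 54.844444 kN·m

M(16/3) = 2468/45 kN·m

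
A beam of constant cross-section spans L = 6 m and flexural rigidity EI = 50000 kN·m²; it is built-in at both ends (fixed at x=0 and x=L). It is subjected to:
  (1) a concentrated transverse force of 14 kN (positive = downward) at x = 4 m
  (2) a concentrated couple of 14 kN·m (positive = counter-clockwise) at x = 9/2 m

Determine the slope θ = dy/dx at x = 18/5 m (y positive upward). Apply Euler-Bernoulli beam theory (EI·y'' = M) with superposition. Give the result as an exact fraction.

θ(18/5) = 119/2500000 rad

Load 1 — point force P=14 kN at a=4 m (b=L-a=2):
  θ_1 = -Pb²x(2aL-(3a+b)x)/(2L³EI)  [x≤a] = -14·2²·(18/5)·(2·4·6-(3·4+2)·(18/5))/(2·6³·50000) = 7/312500 rad
Load 2 — applied couple M₀=14 kN·m at a=9/2 m (b=L-a=3/2):
  θ_2 = (R_Ax²/2 - M_Ax)/EI  [x≤a] with R_A=21/8, M_A=35/8 = ((21/8)·(18/5)²/2 - (35/8)·(18/5))/50000 = 63/2500000 rad
Superposition: θ = Σ θ_i = 119/2500000 rad ≈ 0.000048 rad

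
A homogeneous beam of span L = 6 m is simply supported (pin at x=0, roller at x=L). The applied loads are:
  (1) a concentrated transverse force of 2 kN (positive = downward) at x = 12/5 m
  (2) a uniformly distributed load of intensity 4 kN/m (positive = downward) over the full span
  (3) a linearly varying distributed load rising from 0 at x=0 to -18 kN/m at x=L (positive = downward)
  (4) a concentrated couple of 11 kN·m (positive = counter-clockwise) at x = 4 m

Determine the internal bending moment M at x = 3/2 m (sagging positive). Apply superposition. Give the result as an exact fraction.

Load 1 — point force P=2 kN at a=12/5 m (b=L-a=18/5):
  M_1 = Pbx/L  [x≤a] = 2·(18/5)·(3/2)/6 = 9/5 kN·m
Load 2 — uniform load w=4 kN/m over full span:
  M_2 = wx(L-x)/2 = 4·(3/2)·(6-(3/2))/2 = 27/2 kN·m
Load 3 — triangular load w₀=-18 kN/m (0→w₀ over full span):
  M_3 = w₀Lx/6 - w₀x³/(6L) = (-18)·6·(3/2)/6 - (-18)·(3/2)³/(6·6) = -405/16 kN·m
Load 4 — applied couple M₀=11 kN·m at a=4 m (b=L-a=2):
  M_4 = M₀x/L  [x≤a] = 11·(3/2)/6 = 11/4 kN·m
Superposition: M = Σ M_i = -581/80 kN·m ≈ -7.262500 kN·m

M(3/2) = -581/80 kN·m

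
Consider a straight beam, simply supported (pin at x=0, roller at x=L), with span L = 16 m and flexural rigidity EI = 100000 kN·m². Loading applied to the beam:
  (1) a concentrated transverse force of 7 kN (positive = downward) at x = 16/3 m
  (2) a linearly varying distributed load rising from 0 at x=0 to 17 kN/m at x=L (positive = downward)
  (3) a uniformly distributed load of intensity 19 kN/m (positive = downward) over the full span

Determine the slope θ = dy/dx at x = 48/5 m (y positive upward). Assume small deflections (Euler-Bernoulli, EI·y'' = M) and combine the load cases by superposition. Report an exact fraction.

θ(48/5) = 2150816/158203125 rad

Load 1 — point force P=7 kN at a=16/3 m (b=L-a=32/3):
  θ_1 = -Pa(2L²-6Lx+3x²+a²)/(6LEI)  [x>a] = -7·(16/3)·(2·16²-6·16·(48/5)+3·(48/5)²+(16/3)²)/(6·16·100000) = 2576/6328125 rad
Load 2 — triangular load w₀=17 kN/m (0→w₀ over full span):
  θ_2 = -w₀(7L⁴-30L²x²+15x⁴)/(360LEI) = -17·(7·16⁴-30·16²·(48/5)²+15·(48/5)⁴)/(360·16·100000) = 63104/17578125 rad
Load 3 — uniform load w=19 kN/m over full span:
  θ_3 = -w(L³-6Lx²+4x³)/(24EI) = -19·(16³-6·16·(48/5)²+4·(48/5)³)/(24·100000) = 11248/1171875 rad
Superposition: θ = Σ θ_i = 2150816/158203125 rad ≈ 0.013595 rad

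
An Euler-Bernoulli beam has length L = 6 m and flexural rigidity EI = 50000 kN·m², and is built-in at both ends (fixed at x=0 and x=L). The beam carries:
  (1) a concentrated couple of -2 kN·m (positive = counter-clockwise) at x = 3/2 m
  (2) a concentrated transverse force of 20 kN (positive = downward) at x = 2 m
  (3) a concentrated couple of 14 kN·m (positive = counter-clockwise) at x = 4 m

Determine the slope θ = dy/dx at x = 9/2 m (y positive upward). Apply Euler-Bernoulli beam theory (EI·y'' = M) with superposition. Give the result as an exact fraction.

Load 1 — applied couple M₀=-2 kN·m at a=3/2 m (b=L-a=9/2):
  θ_1 = (R_Ax²/2 - M_Ax - M₀(x-a))/EI  [x>a] with R_A=-3/8, M_A=3/8 = ((-3/8)·(9/2)²/2 - (3/8)·(9/2) - (-2)·((9/2)-(3/2)))/50000 = 33/3200000 rad
Load 2 — point force P=20 kN at a=2 m (b=L-a=4):
  θ_2 = Pa²(L-x)(2bL-(3b+a)(L-x))/(2L³EI)  [x>a] = 20·2²·(6-(9/2))·(2·4·6-(3·4+2)·(6-(9/2)))/(2·6³·50000) = 3/20000 rad
Load 3 — applied couple M₀=14 kN·m at a=4 m (b=L-a=2):
  θ_3 = (R_Ax²/2 - M_Ax - M₀(x-a))/EI  [x>a] with R_A=28/9, M_A=14/3 = ((28/9)·(9/2)²/2 - (14/3)·(9/2) - 14·((9/2)-4))/50000 = 7/100000 rad
Superposition: θ = Σ θ_i = 737/3200000 rad ≈ 0.000230 rad

θ(9/2) = 737/3200000 rad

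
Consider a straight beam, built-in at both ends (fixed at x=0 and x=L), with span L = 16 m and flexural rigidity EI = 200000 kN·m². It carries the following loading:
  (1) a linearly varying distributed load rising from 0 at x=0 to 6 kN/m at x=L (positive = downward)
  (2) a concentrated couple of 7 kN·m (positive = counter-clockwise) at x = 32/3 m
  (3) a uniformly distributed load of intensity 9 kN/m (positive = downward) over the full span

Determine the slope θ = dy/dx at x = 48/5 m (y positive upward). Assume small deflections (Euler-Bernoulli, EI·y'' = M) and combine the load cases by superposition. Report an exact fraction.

θ(48/5) = 7471/7812500 rad

Load 1 — triangular load w₀=6 kN/m (0→w₀ over full span):
  θ_1 = -w₀(2x(L-x)(L-2x)(x+2L)+x²(L-x)²)/(120LEI) = -6·(2·(48/5)·(16-(48/5))·(16-2·(48/5))·((48/5)+2·16)+(48/5)²·(16-(48/5))²)/(120·16·200000) = 384/1953125 rad
Load 2 — applied couple M₀=7 kN·m at a=32/3 m (b=L-a=16/3):
  θ_2 = (R_Ax²/2 - M_Ax)/EI  [x≤a] with R_A=7/12, M_A=7/3 = ((7/12)·(48/5)²/2 - (7/3)·(48/5))/200000 = 7/312500 rad
Load 3 — uniform load w=9 kN/m over full span:
  θ_3 = -wx(L-x)(L-2x)/(12EI) = -9·(48/5)·(16-(48/5))·(16-2·(48/5))/(12·200000) = 288/390625 rad
Superposition: θ = Σ θ_i = 7471/7812500 rad ≈ 0.000956 rad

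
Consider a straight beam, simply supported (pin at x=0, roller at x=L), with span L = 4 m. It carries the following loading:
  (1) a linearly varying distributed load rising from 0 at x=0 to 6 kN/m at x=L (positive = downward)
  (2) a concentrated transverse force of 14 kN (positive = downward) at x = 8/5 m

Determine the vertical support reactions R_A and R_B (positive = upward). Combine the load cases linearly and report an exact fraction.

R_A = 62/5 kN, R_B = 68/5 kN

Load 1 — triangular load w₀=6 kN/m (0→w₀ over full span):
  R_A = w₀L/6 = 6·4/6 = 4 kN
  R_B = w₀L/3 = 6·4/3 = 8 kN
Load 2 — point force P=14 kN at a=8/5 m (b=L-a=12/5):
  R_A = Pb/L = 14·(12/5)/4 = 42/5 kN
  R_B = Pa/L = 14·(8/5)/4 = 28/5 kN
Superposition: R_A = 62/5 kN, R_B = 68/5 kN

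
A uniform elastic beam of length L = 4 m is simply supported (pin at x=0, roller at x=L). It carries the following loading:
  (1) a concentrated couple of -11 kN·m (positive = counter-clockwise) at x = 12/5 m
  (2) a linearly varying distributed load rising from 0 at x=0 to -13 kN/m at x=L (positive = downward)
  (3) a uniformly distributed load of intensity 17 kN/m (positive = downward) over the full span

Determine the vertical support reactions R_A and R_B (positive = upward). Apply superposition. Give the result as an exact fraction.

Load 1 — applied couple M₀=-11 kN·m at a=12/5 m (b=L-a=8/5):
  R_A = M₀/L = (-11)/4 = -11/4 kN
  R_B = -M₀/L = -(-11)/4 = 11/4 kN
Load 2 — triangular load w₀=-13 kN/m (0→w₀ over full span):
  R_A = w₀L/6 = (-13)·4/6 = -26/3 kN
  R_B = w₀L/3 = (-13)·4/3 = -52/3 kN
Load 3 — uniform load w=17 kN/m over full span:
  R_A = wL/2 = 17·4/2 = 34 kN
  R_B = wL/2 = 17·4/2 = 34 kN
Superposition: R_A = 271/12 kN, R_B = 233/12 kN

R_A = 271/12 kN, R_B = 233/12 kN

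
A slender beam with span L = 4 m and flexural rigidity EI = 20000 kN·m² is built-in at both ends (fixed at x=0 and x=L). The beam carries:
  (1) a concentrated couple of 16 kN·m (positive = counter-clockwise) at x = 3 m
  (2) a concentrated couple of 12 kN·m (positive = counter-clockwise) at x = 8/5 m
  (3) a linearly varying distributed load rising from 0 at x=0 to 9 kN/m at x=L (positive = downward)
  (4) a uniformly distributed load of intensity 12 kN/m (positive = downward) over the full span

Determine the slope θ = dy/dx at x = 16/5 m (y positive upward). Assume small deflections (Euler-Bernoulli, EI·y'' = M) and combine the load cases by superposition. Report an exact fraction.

Load 1 — applied couple M₀=16 kN·m at a=3 m (b=L-a=1):
  θ_1 = (R_Ax²/2 - M_Ax - M₀(x-a))/EI  [x>a] with R_A=9/2, M_A=5 = ((9/2)·(16/5)²/2 - 5·(16/5) - 16·((16/5)-3))/20000 = 3/15625 rad
Load 2 — applied couple M₀=12 kN·m at a=8/5 m (b=L-a=12/5):
  θ_2 = (R_Ax²/2 - M_Ax - M₀(x-a))/EI  [x>a] with R_A=108/25, M_A=36/25 = ((108/25)·(16/5)²/2 - (36/25)·(16/5) - 12·((16/5)-(8/5)))/20000 = -33/390625 rad
Load 3 — triangular load w₀=9 kN/m (0→w₀ over full span):
  θ_3 = -w₀(2x(L-x)(L-2x)(x+2L)+x²(L-x)²)/(120LEI) = -9·(2·(16/5)·(4-(16/5))·(4-2·(16/5))·((16/5)+2·4)+(16/5)²·(4-(16/5))²)/(120·4·20000) = 48/390625 rad
Load 4 — uniform load w=12 kN/m over full span:
  θ_4 = -wx(L-x)(L-2x)/(12EI) = -12·(16/5)·(4-(16/5))·(4-2·(16/5))/(12·20000) = 24/78125 rad
Superposition: θ = Σ θ_i = 42/78125 rad ≈ 0.000538 rad

θ(16/5) = 42/78125 rad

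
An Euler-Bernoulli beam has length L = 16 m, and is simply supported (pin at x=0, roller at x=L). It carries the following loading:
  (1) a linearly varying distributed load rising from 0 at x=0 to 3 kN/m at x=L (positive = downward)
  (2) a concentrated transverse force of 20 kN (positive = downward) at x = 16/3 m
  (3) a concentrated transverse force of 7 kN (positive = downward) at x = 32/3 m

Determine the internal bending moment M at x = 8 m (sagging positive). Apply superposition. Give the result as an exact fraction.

M(8) = 120 kN·m

Load 1 — triangular load w₀=3 kN/m (0→w₀ over full span):
  M_1 = w₀Lx/6 - w₀x³/(6L) = 3·16·8/6 - 3·8³/(6·16) = 48 kN·m
Load 2 — point force P=20 kN at a=16/3 m (b=L-a=32/3):
  M_2 = Pa(L-x)/L  [x>a] = 20·(16/3)·(16-8)/16 = 160/3 kN·m
Load 3 — point force P=7 kN at a=32/3 m (b=L-a=16/3):
  M_3 = Pbx/L  [x≤a] = 7·(16/3)·8/16 = 56/3 kN·m
Superposition: M = Σ M_i = 120 kN·m ≈ 120.000000 kN·m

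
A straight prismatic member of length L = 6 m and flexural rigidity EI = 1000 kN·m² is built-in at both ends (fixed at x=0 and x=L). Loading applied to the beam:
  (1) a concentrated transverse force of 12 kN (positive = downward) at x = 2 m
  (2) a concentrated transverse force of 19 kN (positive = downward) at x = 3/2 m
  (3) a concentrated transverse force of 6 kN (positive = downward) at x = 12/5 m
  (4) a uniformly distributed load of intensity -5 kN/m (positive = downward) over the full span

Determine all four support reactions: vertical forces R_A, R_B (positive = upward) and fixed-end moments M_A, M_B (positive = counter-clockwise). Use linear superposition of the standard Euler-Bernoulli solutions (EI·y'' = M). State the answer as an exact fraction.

Load 1 — point force P=12 kN at a=2 m (b=L-a=4):
  R_A = Pb²(3a+b)/L³ = 12·4²·(3·2+4)/6³ = 80/9 kN
  M_A = Pab²/L² = 12·2·4²/6² = 32/3 kN·m
  R_B = Pa²(a+3b)/L³ = 12·2²·(2+3·4)/6³ = 28/9 kN
  M_B = -Pa²b/L² = -12·2²·4/6² = -16/3 kN·m
Load 2 — point force P=19 kN at a=3/2 m (b=L-a=9/2):
  R_A = Pb²(3a+b)/L³ = 19·(9/2)²·(3·(3/2)+(9/2))/6³ = 513/32 kN
  M_A = Pab²/L² = 19·(3/2)·(9/2)²/6² = 513/32 kN·m
  R_B = Pa²(a+3b)/L³ = 19·(3/2)²·((3/2)+3·(9/2))/6³ = 95/32 kN
  M_B = -Pa²b/L² = -19·(3/2)²·(9/2)/6² = -171/32 kN·m
Load 3 — point force P=6 kN at a=12/5 m (b=L-a=18/5):
  R_A = Pb²(3a+b)/L³ = 6·(18/5)²·(3·(12/5)+(18/5))/6³ = 486/125 kN
  M_A = Pab²/L² = 6·(12/5)·(18/5)²/6² = 648/125 kN·m
  R_B = Pa²(a+3b)/L³ = 6·(12/5)²·((12/5)+3·(18/5))/6³ = 264/125 kN
  M_B = -Pa²b/L² = -6·(12/5)²·(18/5)/6² = -432/125 kN·m
Load 4 — uniform load w=-5 kN/m over full span:
  R_A = wL/2 = (-5)·6/2 = -15 kN
  M_A = wL²/12 = (-5)·6²/12 = -15 kN·m
  R_B = wL/2 = (-5)·6/2 = -15 kN
  M_B = -wL²/12 = -(-5)·6²/12 = 15 kN·m
Superposition: R_A = 497093/36000 kN, M_A = 202583/12000 kN·m, R_B = -245093/36000 kN, M_B = 10403/12000 kN·m

R_A = 497093/36000 kN, M_A = 202583/12000 kN·m, R_B = -245093/36000 kN, M_B = 10403/12000 kN·m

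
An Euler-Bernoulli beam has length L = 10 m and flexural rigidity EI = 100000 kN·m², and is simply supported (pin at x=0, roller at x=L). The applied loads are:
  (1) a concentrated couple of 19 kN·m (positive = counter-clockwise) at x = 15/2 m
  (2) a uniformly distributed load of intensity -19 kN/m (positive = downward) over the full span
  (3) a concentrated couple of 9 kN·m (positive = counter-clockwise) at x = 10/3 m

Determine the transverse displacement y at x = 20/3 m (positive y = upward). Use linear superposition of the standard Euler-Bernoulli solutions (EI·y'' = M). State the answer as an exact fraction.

Load 1 — applied couple M₀=19 kN·m at a=15/2 m (b=L-a=5/2):
  y_1 = (M₀x³/(6L)+C₁x)/EI  [x≤a] with C₁=M₀(3b²-L²)/(6L)=-1235/48 = (19·(20/3)³/(6·10)+(-1235/48)·(20/3))/100000 = -1007/1296000 m
Load 2 — uniform load w=-19 kN/m over full span:
  y_2 = -wx(L³-2Lx²+x³)/(24EI) = -(-19)·(20/3)·(10³-2·10·(20/3)²+(20/3)³)/(24·100000) = 209/9720 m
Load 3 — applied couple M₀=9 kN·m at a=10/3 m (b=L-a=20/3):
  y_3 = (M₀x³/(6L)-M₀(x-a)²/2+C₁x)/EI  [x>a] with C₁=M₀(3b²-L²)/(6L)=5 = (9·(20/3)³/(6·10)-9·((20/3)-(10/3))²/2+5·(20/3))/100000 = 1/3600 m
Superposition: y = Σ y_i = 81659/3888000 m ≈ 0.021003 m

y(20/3) = 81659/3888000 m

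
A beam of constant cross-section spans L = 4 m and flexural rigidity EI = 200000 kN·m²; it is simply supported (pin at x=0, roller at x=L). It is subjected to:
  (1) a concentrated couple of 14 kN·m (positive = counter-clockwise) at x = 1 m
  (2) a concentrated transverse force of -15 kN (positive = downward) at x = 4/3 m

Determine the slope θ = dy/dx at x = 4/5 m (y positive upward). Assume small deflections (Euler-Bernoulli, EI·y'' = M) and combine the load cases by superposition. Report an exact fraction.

θ(4/5) = 51709/540000000 rad

Load 1 — applied couple M₀=14 kN·m at a=1 m (b=L-a=3):
  θ_1 = (M₀x²/(2L)+C₁)/EI  [x≤a] with C₁=M₀(3b²-L²)/(6L)=77/12 = (14·(4/5)²/(2·4)+(77/12))/200000 = 2261/60000000 rad
Load 2 — point force P=-15 kN at a=4/3 m (b=L-a=8/3):
  θ_2 = -Pb(L²-b²-3x²)/(6LEI)  [x≤a] = -(-15)·(8/3)·(4²-(8/3)²-3·(4/5)²)/(6·4·200000) = 49/843750 rad
Superposition: θ = Σ θ_i = 51709/540000000 rad ≈ 0.000096 rad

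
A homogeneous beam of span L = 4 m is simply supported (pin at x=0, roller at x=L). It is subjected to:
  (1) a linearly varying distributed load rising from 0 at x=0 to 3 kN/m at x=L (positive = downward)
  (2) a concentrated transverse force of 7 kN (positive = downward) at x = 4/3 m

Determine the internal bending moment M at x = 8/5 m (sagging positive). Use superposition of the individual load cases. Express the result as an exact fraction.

Load 1 — triangular load w₀=3 kN/m (0→w₀ over full span):
  M_1 = w₀Lx/6 - w₀x³/(6L) = 3·4·(8/5)/6 - 3·(8/5)³/(6·4) = 336/125 kN·m
Load 2 — point force P=7 kN at a=4/3 m (b=L-a=8/3):
  M_2 = Pa(L-x)/L  [x>a] = 7·(4/3)·(4-(8/5))/4 = 28/5 kN·m
Superposition: M = Σ M_i = 1036/125 kN·m ≈ 8.288000 kN·m

M(8/5) = 1036/125 kN·m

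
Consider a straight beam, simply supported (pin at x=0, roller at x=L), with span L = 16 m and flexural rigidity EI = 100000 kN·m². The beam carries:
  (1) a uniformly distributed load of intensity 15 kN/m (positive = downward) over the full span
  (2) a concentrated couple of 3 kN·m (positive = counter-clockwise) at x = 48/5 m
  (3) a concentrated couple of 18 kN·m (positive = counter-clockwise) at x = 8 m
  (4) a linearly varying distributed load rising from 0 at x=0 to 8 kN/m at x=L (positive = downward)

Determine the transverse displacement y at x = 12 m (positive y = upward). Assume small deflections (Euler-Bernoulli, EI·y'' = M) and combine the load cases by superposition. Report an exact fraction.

Load 1 — uniform load w=15 kN/m over full span:
  y_1 = -wx(L³-2Lx²+x³)/(24EI) = -15·12·(16³-2·16·12²+12³)/(24·100000) = -57/625 m
Load 2 — applied couple M₀=3 kN·m at a=48/5 m (b=L-a=32/5):
  y_2 = (M₀x³/(6L)-M₀(x-a)²/2+C₁x)/EI  [x>a] with C₁=M₀(3b²-L²)/(6L)=-104/25 = (3·12³/(6·16)-3·(12-(48/5))²/2+(-104/25)·12)/100000 = -57/1250000 m
Load 3 — applied couple M₀=18 kN·m at a=8 m (b=L-a=8):
  y_3 = (M₀x³/(6L)-M₀(x-a)²/2+C₁x)/EI  [x>a] with C₁=M₀(3b²-L²)/(6L)=-12 = (18·12³/(6·16)-18·(12-8)²/2+(-12)·12)/100000 = 9/25000 m
Load 4 — triangular load w₀=8 kN/m (0→w₀ over full span):
  y_4 = -w₀x(7L⁴-10L²x²+3x⁴)/(360LEI) = -8·12·(7·16⁴-10·16²·12²+3·12⁴)/(360·16·100000) = -238/9375 m
Superposition: y = Σ y_i = -436021/3750000 m ≈ -0.116272 m

y(12) = -436021/3750000 m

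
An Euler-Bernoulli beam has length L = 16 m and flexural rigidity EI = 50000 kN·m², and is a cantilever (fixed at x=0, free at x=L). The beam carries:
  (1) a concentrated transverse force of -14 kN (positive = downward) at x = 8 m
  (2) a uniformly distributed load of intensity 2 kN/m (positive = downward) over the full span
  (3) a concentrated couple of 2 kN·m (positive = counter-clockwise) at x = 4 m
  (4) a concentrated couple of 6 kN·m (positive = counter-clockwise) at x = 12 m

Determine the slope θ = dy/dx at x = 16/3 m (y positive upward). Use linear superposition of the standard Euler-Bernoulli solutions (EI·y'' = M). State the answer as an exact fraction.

Load 1 — point force P=-14 kN at a=8 m (b=L-a=8):
  θ_1 = -Px(2a-x)/(2EI)  [x≤a] = -(-14)·(16/3)·(2·8-(16/3))/(2·50000) = 224/28125 rad
Load 2 — uniform load w=2 kN/m over full span:
  θ_2 = -wx(x²-3Lx+3L²)/(6EI) = -2·(16/3)·((16/3)²-3·16·(16/3)+3·16²)/(6·50000) = -4864/253125 rad
Load 3 — applied couple M₀=2 kN·m at a=4 m (b=L-a=12):
  θ_3 = M₀a/EI  [x>a] = 2·4/50000 = 1/6250 rad
Load 4 — applied couple M₀=6 kN·m at a=12 m (b=L-a=4):
  θ_4 = M₀x/EI  [x≤a] = 6·(16/3)/50000 = 2/3125 rad
Superposition: θ = Σ θ_i = -5291/506250 rad ≈ -0.010451 rad

θ(16/3) = -5291/506250 rad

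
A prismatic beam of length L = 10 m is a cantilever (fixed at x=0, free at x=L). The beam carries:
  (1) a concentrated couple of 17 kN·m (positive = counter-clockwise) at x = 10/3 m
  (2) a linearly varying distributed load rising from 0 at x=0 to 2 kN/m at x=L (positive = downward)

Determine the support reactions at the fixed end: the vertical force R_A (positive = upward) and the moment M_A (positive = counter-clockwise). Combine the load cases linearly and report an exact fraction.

Load 1 — applied couple M₀=17 kN·m at a=10/3 m (b=L-a=20/3):
  R_A = 0 kN
  M_A = -M₀ = -17 kN·m
Load 2 — triangular load w₀=2 kN/m (0→w₀ over full span):
  R_A = w₀L/2 = 2·10/2 = 10 kN
  M_A = w₀L²/3 = 2·10²/3 = 200/3 kN·m
Superposition: R_A = 10 kN, M_A = 149/3 kN·m

R_A = 10 kN, M_A = 149/3 kN·m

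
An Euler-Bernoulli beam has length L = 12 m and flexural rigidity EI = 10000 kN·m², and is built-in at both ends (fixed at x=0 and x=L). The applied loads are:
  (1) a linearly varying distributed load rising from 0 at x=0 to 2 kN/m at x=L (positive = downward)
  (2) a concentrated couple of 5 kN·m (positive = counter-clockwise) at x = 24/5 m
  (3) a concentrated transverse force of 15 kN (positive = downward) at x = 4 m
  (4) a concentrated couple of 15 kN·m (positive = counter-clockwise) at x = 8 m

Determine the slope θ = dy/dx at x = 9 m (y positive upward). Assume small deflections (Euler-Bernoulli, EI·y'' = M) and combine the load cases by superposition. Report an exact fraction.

Load 1 — triangular load w₀=2 kN/m (0→w₀ over full span):
  θ_1 = -w₀(2x(L-x)(L-2x)(x+2L)+x²(L-x)²)/(120LEI) = -2·(2·9·(12-9)·(12-2·9)·(9+2·12)+9²·(12-9)²)/(120·12·10000) = 1107/800000 rad
Load 2 — applied couple M₀=5 kN·m at a=24/5 m (b=L-a=36/5):
  θ_2 = (R_Ax²/2 - M_Ax - M₀(x-a))/EI  [x>a] with R_A=3/5, M_A=3/5 = ((3/5)·9²/2 - (3/5)·9 - 5·(9-(24/5)))/10000 = -21/100000 rad
Load 3 — point force P=15 kN at a=4 m (b=L-a=8):
  θ_3 = Pa²(L-x)(2bL-(3b+a)(L-x))/(2L³EI)  [x>a] = 15·4²·(12-9)·(2·8·12-(3·8+4)·(12-9))/(2·12³·10000) = 9/4000 rad
Load 4 — applied couple M₀=15 kN·m at a=8 m (b=L-a=4):
  θ_4 = (R_Ax²/2 - M_Ax - M₀(x-a))/EI  [x>a] with R_A=5/3, M_A=5 = ((5/3)·9²/2 - 5·9 - 15·(9-8))/10000 = 3/4000 rad
Superposition: θ = Σ θ_i = 3339/800000 rad ≈ 0.004174 rad

θ(9) = 3339/800000 rad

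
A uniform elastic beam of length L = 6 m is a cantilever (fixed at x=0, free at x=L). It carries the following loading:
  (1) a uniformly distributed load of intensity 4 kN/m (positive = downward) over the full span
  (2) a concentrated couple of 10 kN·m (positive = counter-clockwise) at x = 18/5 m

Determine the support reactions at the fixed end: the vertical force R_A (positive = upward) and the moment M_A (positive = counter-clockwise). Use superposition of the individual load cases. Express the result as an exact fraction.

Load 1 — uniform load w=4 kN/m over full span:
  R_A = wL = 4·6 = 24 kN
  M_A = wL²/2 = 4·6²/2 = 72 kN·m
Load 2 — applied couple M₀=10 kN·m at a=18/5 m (b=L-a=12/5):
  R_A = 0 kN
  M_A = -M₀ = -10 kN·m
Superposition: R_A = 24 kN, M_A = 62 kN·m

R_A = 24 kN, M_A = 62 kN·m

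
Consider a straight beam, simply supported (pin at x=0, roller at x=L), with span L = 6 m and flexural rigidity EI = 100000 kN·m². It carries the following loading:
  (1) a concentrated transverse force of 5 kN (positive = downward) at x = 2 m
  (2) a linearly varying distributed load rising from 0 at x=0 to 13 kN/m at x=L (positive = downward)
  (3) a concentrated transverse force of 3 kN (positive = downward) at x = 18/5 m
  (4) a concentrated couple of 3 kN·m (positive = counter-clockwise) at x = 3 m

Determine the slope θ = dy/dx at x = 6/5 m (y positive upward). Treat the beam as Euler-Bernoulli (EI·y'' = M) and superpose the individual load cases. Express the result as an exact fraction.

θ(6/5) = -1343527/2250000000 rad

Load 1 — point force P=5 kN at a=2 m (b=L-a=4):
  θ_1 = -Pb(L²-b²-3x²)/(6LEI)  [x≤a] = -5·4·(6²-4²-3·(6/5)²)/(6·6·100000) = -49/562500 rad
Load 2 — triangular load w₀=13 kN/m (0→w₀ over full span):
  θ_2 = -w₀(7L⁴-30L²x²+15x⁴)/(360LEI) = -13·(7·6⁴-30·6²·(6/5)²+15·(6/5)⁴)/(360·6·100000) = -3549/7812500 rad
Load 3 — point force P=3 kN at a=18/5 m (b=L-a=12/5):
  θ_3 = -Pb(L²-b²-3x²)/(6LEI)  [x≤a] = -3·(12/5)·(6²-(12/5)²-3·(6/5)²)/(6·6·100000) = -81/1562500 rad
Load 4 — applied couple M₀=3 kN·m at a=3 m (b=L-a=3):
  θ_4 = (M₀x²/(2L)+C₁)/EI  [x≤a] with C₁=M₀(3b²-L²)/(6L)=-3/4 = (3·(6/5)²/(2·6)+(-3/4))/100000 = -39/10000000 rad
Superposition: θ = Σ θ_i = -1343527/2250000000 rad ≈ -0.000597 rad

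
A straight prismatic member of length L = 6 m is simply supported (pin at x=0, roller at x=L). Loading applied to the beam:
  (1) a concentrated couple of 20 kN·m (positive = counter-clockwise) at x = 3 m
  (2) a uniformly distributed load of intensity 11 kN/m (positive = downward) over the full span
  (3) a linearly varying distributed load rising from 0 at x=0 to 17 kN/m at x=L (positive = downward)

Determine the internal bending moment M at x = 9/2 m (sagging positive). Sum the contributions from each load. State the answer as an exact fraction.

Load 1 — applied couple M₀=20 kN·m at a=3 m (b=L-a=3):
  M_1 = M₀x/L - M₀  [x>a] = 20·(9/2)/6 - 20 = -5 kN·m
Load 2 — uniform load w=11 kN/m over full span:
  M_2 = wx(L-x)/2 = 11·(9/2)·(6-(9/2))/2 = 297/8 kN·m
Load 3 — triangular load w₀=17 kN/m (0→w₀ over full span):
  M_3 = w₀Lx/6 - w₀x³/(6L) = 17·6·(9/2)/6 - 17·(9/2)³/(6·6) = 1071/32 kN·m
Superposition: M = Σ M_i = 2099/32 kN·m ≈ 65.593750 kN·m

M(9/2) = 2099/32 kN·m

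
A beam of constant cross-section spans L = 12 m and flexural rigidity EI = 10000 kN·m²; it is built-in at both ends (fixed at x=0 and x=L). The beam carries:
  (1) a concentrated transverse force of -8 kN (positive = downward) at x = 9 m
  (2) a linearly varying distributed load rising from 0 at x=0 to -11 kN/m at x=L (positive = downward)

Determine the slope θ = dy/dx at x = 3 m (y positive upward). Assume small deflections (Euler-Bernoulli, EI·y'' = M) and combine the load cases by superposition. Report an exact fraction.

Load 1 — point force P=-8 kN at a=9 m (b=L-a=3):
  θ_1 = -Pb²x(2aL-(3a+b)x)/(2L³EI)  [x≤a] = -(-8)·3²·3·(2·9·12-(3·9+3)·3)/(2·12³·10000) = 63/80000 rad
Load 2 — triangular load w₀=-11 kN/m (0→w₀ over full span):
  θ_2 = -w₀(2x(L-x)(L-2x)(x+2L)+x²(L-x)²)/(120LEI) = -(-11)·(2·3·(12-3)·(12-2·3)·(3+2·12)+3²·(12-3)²)/(120·12·10000) = 11583/1600000 rad
Superposition: θ = Σ θ_i = 12843/1600000 rad ≈ 0.008027 rad

θ(3) = 12843/1600000 rad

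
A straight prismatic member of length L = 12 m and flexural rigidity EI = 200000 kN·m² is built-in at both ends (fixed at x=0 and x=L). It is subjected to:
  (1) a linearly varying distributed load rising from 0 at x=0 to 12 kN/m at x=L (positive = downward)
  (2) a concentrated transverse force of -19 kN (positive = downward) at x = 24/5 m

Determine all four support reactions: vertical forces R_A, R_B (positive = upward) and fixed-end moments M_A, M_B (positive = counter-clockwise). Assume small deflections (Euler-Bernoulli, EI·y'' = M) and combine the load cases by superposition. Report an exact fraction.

R_A = 1161/125 kN, M_A = 3096/125 kN·m, R_B = 5464/125 kN, M_B = -8064/125 kN·m

Load 1 — triangular load w₀=12 kN/m (0→w₀ over full span):
  R_A = 3w₀L/20 = 3·12·12/20 = 108/5 kN
  M_A = w₀L²/30 = 12·12²/30 = 288/5 kN·m
  R_B = 7w₀L/20 = 7·12·12/20 = 252/5 kN
  M_B = -w₀L²/20 = -12·12²/20 = -432/5 kN·m
Load 2 — point force P=-19 kN at a=24/5 m (b=L-a=36/5):
  R_A = Pb²(3a+b)/L³ = (-19)·(36/5)²·(3·(24/5)+(36/5))/12³ = -1539/125 kN
  M_A = Pab²/L² = (-19)·(24/5)·(36/5)²/12² = -4104/125 kN·m
  R_B = Pa²(a+3b)/L³ = (-19)·(24/5)²·((24/5)+3·(36/5))/12³ = -836/125 kN
  M_B = -Pa²b/L² = -(-19)·(24/5)²·(36/5)/12² = 2736/125 kN·m
Superposition: R_A = 1161/125 kN, M_A = 3096/125 kN·m, R_B = 5464/125 kN, M_B = -8064/125 kN·m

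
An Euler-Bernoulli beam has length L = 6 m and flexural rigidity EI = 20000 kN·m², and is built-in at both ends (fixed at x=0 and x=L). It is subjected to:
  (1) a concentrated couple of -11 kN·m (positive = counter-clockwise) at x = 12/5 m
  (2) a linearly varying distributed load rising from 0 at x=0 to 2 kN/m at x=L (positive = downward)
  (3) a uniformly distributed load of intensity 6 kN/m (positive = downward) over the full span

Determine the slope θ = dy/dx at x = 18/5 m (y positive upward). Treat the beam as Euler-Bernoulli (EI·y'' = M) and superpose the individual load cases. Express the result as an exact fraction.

θ(18/5) = 21/62500 rad

Load 1 — applied couple M₀=-11 kN·m at a=12/5 m (b=L-a=18/5):
  θ_1 = (R_Ax²/2 - M_Ax - M₀(x-a))/EI  [x>a] with R_A=-66/25, M_A=-33/25 = ((-66/25)·(18/5)²/2 - (-33/25)·(18/5) - (-11)·((18/5)-(12/5)))/20000 = 33/781250 rad
Load 2 — triangular load w₀=2 kN/m (0→w₀ over full span):
  θ_2 = -w₀(2x(L-x)(L-2x)(x+2L)+x²(L-x)²)/(120LEI) = -2·(2·(18/5)·(6-(18/5))·(6-2·(18/5))·((18/5)+2·6)+(18/5)²·(6-(18/5))²)/(120·6·20000) = 27/781250 rad
Load 3 — uniform load w=6 kN/m over full span:
  θ_3 = -wx(L-x)(L-2x)/(12EI) = -6·(18/5)·(6-(18/5))·(6-2·(18/5))/(12·20000) = 81/312500 rad
Superposition: θ = Σ θ_i = 21/62500 rad ≈ 0.000336 rad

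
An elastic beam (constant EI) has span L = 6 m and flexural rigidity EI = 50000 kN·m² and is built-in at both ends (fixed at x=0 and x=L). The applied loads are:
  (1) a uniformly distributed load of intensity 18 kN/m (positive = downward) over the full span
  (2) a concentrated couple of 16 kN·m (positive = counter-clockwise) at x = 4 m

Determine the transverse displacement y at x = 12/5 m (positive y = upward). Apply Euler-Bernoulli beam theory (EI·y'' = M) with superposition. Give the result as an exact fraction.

Load 1 — uniform load w=18 kN/m over full span:
  y_1 = -wx²(L-x)²/(24EI) = -18·(12/5)²·(6-(12/5))²/(24·50000) = -2187/1953125 m
Load 2 — applied couple M₀=16 kN·m at a=4 m (b=L-a=2):
  y_2 = (R_Ax³/6 - M_Ax²/2)/EI  [x≤a] with R_A=32/9, M_A=16/3 = ((32/9)·(12/5)³/6 - (16/3)·(12/5)²/2)/50000 = -56/390625 m
Superposition: y = Σ y_i = -2467/1953125 m ≈ -0.001263 m

y(12/5) = -2467/1953125 m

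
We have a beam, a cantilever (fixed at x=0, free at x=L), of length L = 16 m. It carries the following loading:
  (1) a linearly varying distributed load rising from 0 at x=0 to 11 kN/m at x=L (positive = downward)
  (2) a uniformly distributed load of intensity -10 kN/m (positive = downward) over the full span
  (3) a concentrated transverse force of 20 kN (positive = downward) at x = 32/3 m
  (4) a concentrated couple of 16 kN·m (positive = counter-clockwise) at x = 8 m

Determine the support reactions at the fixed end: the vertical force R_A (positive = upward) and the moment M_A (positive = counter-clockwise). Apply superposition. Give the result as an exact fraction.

Load 1 — triangular load w₀=11 kN/m (0→w₀ over full span):
  R_A = w₀L/2 = 11·16/2 = 88 kN
  M_A = w₀L²/3 = 11·16²/3 = 2816/3 kN·m
Load 2 — uniform load w=-10 kN/m over full span:
  R_A = wL = (-10)·16 = -160 kN
  M_A = wL²/2 = (-10)·16²/2 = -1280 kN·m
Load 3 — point force P=20 kN at a=32/3 m (b=L-a=16/3):
  R_A = P = 20 kN
  M_A = Pa = 20·(32/3) = 640/3 kN·m
Load 4 — applied couple M₀=16 kN·m at a=8 m (b=L-a=8):
  R_A = 0 kN
  M_A = -M₀ = -16 kN·m
Superposition: R_A = -52 kN, M_A = -144 kN·m

R_A = -52 kN, M_A = -144 kN·m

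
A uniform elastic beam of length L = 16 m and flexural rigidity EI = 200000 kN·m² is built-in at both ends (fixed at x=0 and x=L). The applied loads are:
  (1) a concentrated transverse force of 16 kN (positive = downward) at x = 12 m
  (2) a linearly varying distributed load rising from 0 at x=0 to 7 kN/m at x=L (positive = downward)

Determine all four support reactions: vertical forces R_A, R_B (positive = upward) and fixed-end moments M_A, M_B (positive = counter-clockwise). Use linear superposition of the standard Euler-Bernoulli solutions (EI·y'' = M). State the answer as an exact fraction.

Load 1 — point force P=16 kN at a=12 m (b=L-a=4):
  R_A = Pb²(3a+b)/L³ = 16·4²·(3·12+4)/16³ = 5/2 kN
  M_A = Pab²/L² = 16·12·4²/16² = 12 kN·m
  R_B = Pa²(a+3b)/L³ = 16·12²·(12+3·4)/16³ = 27/2 kN
  M_B = -Pa²b/L² = -16·12²·4/16² = -36 kN·m
Load 2 — triangular load w₀=7 kN/m (0→w₀ over full span):
  R_A = 3w₀L/20 = 3·7·16/20 = 84/5 kN
  M_A = w₀L²/30 = 7·16²/30 = 896/15 kN·m
  R_B = 7w₀L/20 = 7·7·16/20 = 196/5 kN
  M_B = -w₀L²/20 = -7·16²/20 = -448/5 kN·m
Superposition: R_A = 193/10 kN, M_A = 1076/15 kN·m, R_B = 527/10 kN, M_B = -628/5 kN·m

R_A = 193/10 kN, M_A = 1076/15 kN·m, R_B = 527/10 kN, M_B = -628/5 kN·m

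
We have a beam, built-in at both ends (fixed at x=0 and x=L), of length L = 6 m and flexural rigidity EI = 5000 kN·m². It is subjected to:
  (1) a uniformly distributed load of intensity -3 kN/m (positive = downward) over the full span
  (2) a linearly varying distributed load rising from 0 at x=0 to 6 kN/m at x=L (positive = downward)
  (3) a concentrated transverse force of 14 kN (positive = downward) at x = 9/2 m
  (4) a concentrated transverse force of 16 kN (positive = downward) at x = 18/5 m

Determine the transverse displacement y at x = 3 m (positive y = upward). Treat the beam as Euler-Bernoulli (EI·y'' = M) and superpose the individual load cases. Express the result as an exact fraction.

Load 1 — uniform load w=-3 kN/m over full span:
  y_1 = -wx²(L-x)²/(24EI) = -(-3)·3²·(6-3)²/(24·5000) = 81/40000 m
Load 2 — triangular load w₀=6 kN/m (0→w₀ over full span):
  y_2 = -w₀x²(L-x)²(x+2L)/(120LEI) = -6·3²·(6-3)²·(3+2·6)/(120·6·5000) = -81/40000 m
Load 3 — point force P=14 kN at a=9/2 m (b=L-a=3/2):
  y_3 = -Pb²x²(3aL-(3a+b)x)/(6L³EI)  [x≤a] = -14·(3/2)²·3²·(3·(9/2)·6-(3·(9/2)+(3/2))·3)/(6·6³·5000) = -63/40000 m
Load 4 — point force P=16 kN at a=18/5 m (b=L-a=12/5):
  y_4 = -Pb²x²(3aL-(3a+b)x)/(6L³EI)  [x≤a] = -16·(12/5)²·3²·(3·(18/5)·6-(3·(18/5)+(12/5))·3)/(6·6³·5000) = -252/78125 m
Superposition: y = Σ y_i = -24003/5000000 m ≈ -0.004801 m

y(3) = -24003/5000000 m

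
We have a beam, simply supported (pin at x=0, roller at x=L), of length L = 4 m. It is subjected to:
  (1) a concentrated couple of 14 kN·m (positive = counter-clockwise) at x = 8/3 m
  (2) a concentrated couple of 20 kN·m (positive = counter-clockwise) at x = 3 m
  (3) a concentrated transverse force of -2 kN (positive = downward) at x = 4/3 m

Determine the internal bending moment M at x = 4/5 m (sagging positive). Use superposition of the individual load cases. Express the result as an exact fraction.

Load 1 — applied couple M₀=14 kN·m at a=8/3 m (b=L-a=4/3):
  M_1 = M₀x/L  [x≤a] = 14·(4/5)/4 = 14/5 kN·m
Load 2 — applied couple M₀=20 kN·m at a=3 m (b=L-a=1):
  M_2 = M₀x/L  [x≤a] = 20·(4/5)/4 = 4 kN·m
Load 3 — point force P=-2 kN at a=4/3 m (b=L-a=8/3):
  M_3 = Pbx/L  [x≤a] = (-2)·(8/3)·(4/5)/4 = -16/15 kN·m
Superposition: M = Σ M_i = 86/15 kN·m ≈ 5.733333 kN·m

M(4/5) = 86/15 kN·m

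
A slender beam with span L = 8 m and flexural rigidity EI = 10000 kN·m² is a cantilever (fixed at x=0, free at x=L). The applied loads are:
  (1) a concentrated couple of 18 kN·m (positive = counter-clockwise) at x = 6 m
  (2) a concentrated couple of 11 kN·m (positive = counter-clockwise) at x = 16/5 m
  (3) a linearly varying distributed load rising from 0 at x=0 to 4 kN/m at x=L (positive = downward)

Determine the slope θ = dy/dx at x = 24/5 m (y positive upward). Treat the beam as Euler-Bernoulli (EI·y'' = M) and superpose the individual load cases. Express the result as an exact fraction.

θ(24/5) = -4482/390625 rad

Load 1 — applied couple M₀=18 kN·m at a=6 m (b=L-a=2):
  θ_1 = M₀x/EI  [x≤a] = 18·(24/5)/10000 = 27/3125 rad
Load 2 — applied couple M₀=11 kN·m at a=16/5 m (b=L-a=24/5):
  θ_2 = M₀a/EI  [x>a] = 11·(16/5)/10000 = 11/3125 rad
Load 3 — triangular load w₀=4 kN/m (0→w₀ over full span):
  θ_3 = (w₀Lx²/4-w₀L²x/3-w₀x⁴/(24L))/EI = (4·8·(24/5)²/4-4·8²·(24/5)/3-4·(24/5)⁴/(24·8))/10000 = -9232/390625 rad
Superposition: θ = Σ θ_i = -4482/390625 rad ≈ -0.011474 rad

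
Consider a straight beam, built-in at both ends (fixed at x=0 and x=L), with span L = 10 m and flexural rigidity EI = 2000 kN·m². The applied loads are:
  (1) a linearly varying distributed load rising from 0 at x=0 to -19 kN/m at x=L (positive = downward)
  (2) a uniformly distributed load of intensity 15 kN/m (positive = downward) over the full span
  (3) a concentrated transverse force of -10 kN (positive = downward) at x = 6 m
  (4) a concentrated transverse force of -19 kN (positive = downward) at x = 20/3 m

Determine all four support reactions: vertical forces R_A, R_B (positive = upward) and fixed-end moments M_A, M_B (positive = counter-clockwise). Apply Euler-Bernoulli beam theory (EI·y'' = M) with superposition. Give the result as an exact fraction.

R_A = 51373/1350 kN, M_A = 5129/135 kN·m, R_B = -16273/1350 kN, M_B = 1694/135 kN·m

Load 1 — triangular load w₀=-19 kN/m (0→w₀ over full span):
  R_A = 3w₀L/20 = 3·(-19)·10/20 = -57/2 kN
  M_A = w₀L²/30 = (-19)·10²/30 = -190/3 kN·m
  R_B = 7w₀L/20 = 7·(-19)·10/20 = -133/2 kN
  M_B = -w₀L²/20 = -(-19)·10²/20 = 95 kN·m
Load 2 — uniform load w=15 kN/m over full span:
  R_A = wL/2 = 15·10/2 = 75 kN
  M_A = wL²/12 = 15·10²/12 = 125 kN·m
  R_B = wL/2 = 15·10/2 = 75 kN
  M_B = -wL²/12 = -15·10²/12 = -125 kN·m
Load 3 — point force P=-10 kN at a=6 m (b=L-a=4):
  R_A = Pb²(3a+b)/L³ = (-10)·4²·(3·6+4)/10³ = -88/25 kN
  M_A = Pab²/L² = (-10)·6·4²/10² = -48/5 kN·m
  R_B = Pa²(a+3b)/L³ = (-10)·6²·(6+3·4)/10³ = -162/25 kN
  M_B = -Pa²b/L² = -(-10)·6²·4/10² = 72/5 kN·m
Load 4 — point force P=-19 kN at a=20/3 m (b=L-a=10/3):
  R_A = Pb²(3a+b)/L³ = (-19)·(10/3)²·(3·(20/3)+(10/3))/10³ = -133/27 kN
  M_A = Pab²/L² = (-19)·(20/3)·(10/3)²/10² = -380/27 kN·m
  R_B = Pa²(a+3b)/L³ = (-19)·(20/3)²·((20/3)+3·(10/3))/10³ = -380/27 kN
  M_B = -Pa²b/L² = -(-19)·(20/3)²·(10/3)/10² = 760/27 kN·m
Superposition: R_A = 51373/1350 kN, M_A = 5129/135 kN·m, R_B = -16273/1350 kN, M_B = 1694/135 kN·m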